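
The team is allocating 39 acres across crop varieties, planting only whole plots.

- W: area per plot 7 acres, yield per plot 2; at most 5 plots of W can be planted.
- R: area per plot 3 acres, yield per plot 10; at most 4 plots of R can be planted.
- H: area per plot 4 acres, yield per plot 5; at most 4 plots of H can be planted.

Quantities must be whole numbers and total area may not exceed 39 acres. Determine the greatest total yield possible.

62

R has the best ratio (10/3); taking only R gives at most 4×10 = 40 (stopped by the supply cap of 4).
Mixing does better — 1×W, 4×R, and 4×H: area 35 ≤ 39, yield 1·2 + 4·10 + 4·5 = 62.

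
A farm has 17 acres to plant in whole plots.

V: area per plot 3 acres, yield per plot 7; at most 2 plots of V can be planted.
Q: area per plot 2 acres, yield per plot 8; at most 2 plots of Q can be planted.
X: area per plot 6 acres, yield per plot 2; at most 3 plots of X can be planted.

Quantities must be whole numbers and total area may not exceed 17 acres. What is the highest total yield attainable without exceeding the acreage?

2×V, 2×Q, and 1×X: area 16 ≤ 17, yield 2·7 + 2·8 + 1·2 = 32.
2×V and 2×Q: area 10 ≤ 17, yield 2·7 + 2·8 = 30.
Best is 32.

32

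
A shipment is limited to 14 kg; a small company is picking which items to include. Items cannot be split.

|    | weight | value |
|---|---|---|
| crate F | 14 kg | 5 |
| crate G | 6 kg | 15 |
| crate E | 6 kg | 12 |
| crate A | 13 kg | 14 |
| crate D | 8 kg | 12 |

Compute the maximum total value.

27

This is a 0-1 knapsack instance.
Take crate G and crate E: weight 6 + 6 = 12 ≤ 14, value 15 + 12 = 27.
No feasible combination exceeds this.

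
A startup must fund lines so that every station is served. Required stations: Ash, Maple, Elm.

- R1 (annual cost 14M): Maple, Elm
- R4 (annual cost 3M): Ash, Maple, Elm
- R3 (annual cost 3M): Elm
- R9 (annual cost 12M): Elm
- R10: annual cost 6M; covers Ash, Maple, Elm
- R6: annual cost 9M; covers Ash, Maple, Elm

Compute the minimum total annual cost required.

3

This is a weighted set-cover instance.
R4 alone covers Ash, Maple, Elm — every station.
Total annual cost: 3.
No cover costs less than 3.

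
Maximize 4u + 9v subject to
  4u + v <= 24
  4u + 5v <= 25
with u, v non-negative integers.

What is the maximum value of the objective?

45

(u,v)=(0,5): 4·0+1·5=5≤24, 4·0+5·5=25≤25, objective 45.
(u,v)=(1,4): 4·1+1·4=8≤24, 4·1+5·4=24≤25, objective 40.
(u,v)=(0,4): 4·0+1·4=4≤24, 4·0+5·4=20≤25, objective 36.
The best lattice point is (0,5), giving 45.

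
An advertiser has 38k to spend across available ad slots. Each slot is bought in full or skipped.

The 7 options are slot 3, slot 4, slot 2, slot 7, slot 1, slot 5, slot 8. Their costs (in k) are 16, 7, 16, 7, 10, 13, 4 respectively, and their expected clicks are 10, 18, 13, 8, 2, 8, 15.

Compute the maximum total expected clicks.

54

Allowing fractional choices, the relaxed optimum would be about 56.5, but ad slots are indivisible.
slot 4 + slot 2 + slot 7 + slot 8: cost 7 + 16 + 7 + 4 = 34 ≤ 38, expected clicks 18 + 13 + 8 + 15 = 54.
slot 3 + slot 4 + slot 7 + slot 8: cost 16 + 7 + 7 + 4 = 34 ≤ 38, expected clicks 10 + 18 + 8 + 15 = 51.
slot 4 + slot 7 + slot 5 + slot 8: cost 7 + 7 + 13 + 4 = 31 ≤ 38, expected clicks 18 + 8 + 8 + 15 = 49.
Best is slot 4, slot 2, slot 7, and slot 8 with total expected clicks 54.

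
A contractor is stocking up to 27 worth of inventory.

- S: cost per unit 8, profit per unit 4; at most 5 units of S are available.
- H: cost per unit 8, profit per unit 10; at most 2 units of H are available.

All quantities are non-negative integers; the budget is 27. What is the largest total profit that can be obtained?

24

H has the best ratio (10/8); taking only H gives at most 2×10 = 20 (stopped by the supply cap of 2).
Mixing does better — 1×S and 2×H: cost 24 ≤ 27, profit 1·4 + 2·10 = 24.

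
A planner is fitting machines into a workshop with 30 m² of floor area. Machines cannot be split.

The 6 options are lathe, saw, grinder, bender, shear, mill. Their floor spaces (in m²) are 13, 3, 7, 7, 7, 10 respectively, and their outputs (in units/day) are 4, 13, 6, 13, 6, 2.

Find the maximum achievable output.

Allowing fractional choices, the relaxed optimum would be about 39.8, but machines are indivisible.
lathe + saw + grinder + bender: floor space 13 + 3 + 7 + 7 = 30 ≤ 30, output 4 + 13 + 6 + 13 = 36.
saw + grinder + bender + shear: floor space 3 + 7 + 7 + 7 = 24 ≤ 30, output 13 + 6 + 13 + 6 = 38.
lathe + saw + bender + shear: floor space 13 + 3 + 7 + 7 = 30 ≤ 30, output 4 + 13 + 13 + 6 = 36.
Best is saw, grinder, bender, and shear with total output 38.

38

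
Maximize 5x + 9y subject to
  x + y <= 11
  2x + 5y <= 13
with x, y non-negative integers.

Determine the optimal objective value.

30

The continuous relaxation peaks at (6.5, 0) with value 32.50; rounding to a feasible lattice point costs some objective.
(x,y)=(6,0): 1·6+1·0=6≤11, 2·6+5·0=12≤13, objective 30.
(x,y)=(5,0): 1·5+1·0=5≤11, 2·5+5·0=10≤13, objective 25.
The best lattice point is (6,0), giving 30.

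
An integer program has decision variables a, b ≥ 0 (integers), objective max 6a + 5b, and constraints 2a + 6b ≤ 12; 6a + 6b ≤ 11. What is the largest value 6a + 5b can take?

The continuous relaxation peaks at (1.83, 0) with value 11.00; rounding to a feasible lattice point costs some objective.
(a,b)=(1,0): 2·1+6·0=2≤12, 6·1+6·0=6≤11, objective 6.
(a,b)=(0,1): 2·0+6·1=6≤12, 6·0+6·1=6≤11, objective 5.
(a,b)=(0,0): 2·0+6·0=0≤12, 6·0+6·0=0≤11, objective 0.
Maximum is 6 at (a,b)=(1,0).

6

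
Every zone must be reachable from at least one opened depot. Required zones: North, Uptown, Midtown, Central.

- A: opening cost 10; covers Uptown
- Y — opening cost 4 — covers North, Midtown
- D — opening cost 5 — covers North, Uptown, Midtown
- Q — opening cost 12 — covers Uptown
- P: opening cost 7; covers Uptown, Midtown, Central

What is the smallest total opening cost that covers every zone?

The greedy cost-per-new-zone heuristic would pick D and P for 12, but a cheaper cover exists.
Choose Y and P: together they cover North, Uptown, Midtown, Central — every zone.
Total opening cost: 4 + 7 = 11.
No cover costs less than 11.

11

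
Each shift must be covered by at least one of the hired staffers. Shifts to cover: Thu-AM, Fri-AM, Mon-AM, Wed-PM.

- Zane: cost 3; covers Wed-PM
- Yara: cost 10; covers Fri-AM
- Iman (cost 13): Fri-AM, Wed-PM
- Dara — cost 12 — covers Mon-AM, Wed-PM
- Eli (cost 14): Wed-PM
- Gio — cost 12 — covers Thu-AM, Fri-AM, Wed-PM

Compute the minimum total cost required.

This is a weighted set-cover instance.
The greedy cost-per-new-shift heuristic would pick Zane, Gio, and Dara for 27, but a cheaper cover exists.
Choose Dara and Gio: together they cover Thu-AM, Fri-AM, Mon-AM, Wed-PM — every shift.
Total cost: 12 + 12 = 24.
No cover costs less than 24.

24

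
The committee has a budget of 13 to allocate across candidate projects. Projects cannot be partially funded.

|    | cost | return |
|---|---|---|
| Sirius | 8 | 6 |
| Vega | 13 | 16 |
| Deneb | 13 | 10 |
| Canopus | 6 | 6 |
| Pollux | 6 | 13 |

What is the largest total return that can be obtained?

19

Allowing fractional choices, the relaxed optimum would be about 21.6, but projects are indivisible.
Canopus + Pollux: cost 6 + 6 = 12 ≤ 13, return 6 + 13 = 19.
Pollux: cost 6 ≤ 13, return 13.
Vega: cost 13 ≤ 13, return 16.
Best is Canopus and Pollux with total return 19.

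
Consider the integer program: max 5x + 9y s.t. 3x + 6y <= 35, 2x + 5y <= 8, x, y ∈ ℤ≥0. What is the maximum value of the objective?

(x,y)=(4,0): 3·4+6·0=12≤35, 2·4+5·0=8≤8, objective 20.
(x,y)=(3,0): 3·3+6·0=9≤35, 2·3+5·0=6≤8, objective 15.
No feasible integer point exceeds 20.

20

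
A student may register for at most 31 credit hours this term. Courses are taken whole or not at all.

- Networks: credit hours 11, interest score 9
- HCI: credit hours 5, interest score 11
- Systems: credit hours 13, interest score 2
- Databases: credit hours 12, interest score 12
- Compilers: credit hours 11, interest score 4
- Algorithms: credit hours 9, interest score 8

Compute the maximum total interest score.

32

Allowing fractional choices, the relaxed optimum would be about 35.1, but courses are indivisible.
HCI + Databases + Algorithms: credit hours 5 + 12 + 9 = 26 ≤ 31, interest score 11 + 12 + 8 = 31.
Networks + HCI + Databases: credit hours 11 + 5 + 12 = 28 ≤ 31, interest score 9 + 11 + 12 = 32.
Best is Networks, HCI, and Databases with total interest score 32.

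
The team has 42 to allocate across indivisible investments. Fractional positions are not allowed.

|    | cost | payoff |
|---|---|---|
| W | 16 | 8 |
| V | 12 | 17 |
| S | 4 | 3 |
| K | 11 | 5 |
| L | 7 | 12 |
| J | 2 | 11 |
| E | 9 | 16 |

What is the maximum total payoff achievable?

61

Take V, K, L, J, and E: cost 12 + 11 + 7 + 2 + 9 = 41 ≤ 42, payoff 17 + 5 + 12 + 11 + 16 = 61.
No other feasible combination does better.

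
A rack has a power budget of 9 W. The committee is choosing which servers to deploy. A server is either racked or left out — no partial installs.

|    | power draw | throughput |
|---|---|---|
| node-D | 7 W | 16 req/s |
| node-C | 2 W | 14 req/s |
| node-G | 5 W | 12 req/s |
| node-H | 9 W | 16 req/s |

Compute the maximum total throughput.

30

Take node-D and node-C: power draw 7 + 2 = 9 ≤ 9, throughput 16 + 14 = 30.
No other feasible combination does better.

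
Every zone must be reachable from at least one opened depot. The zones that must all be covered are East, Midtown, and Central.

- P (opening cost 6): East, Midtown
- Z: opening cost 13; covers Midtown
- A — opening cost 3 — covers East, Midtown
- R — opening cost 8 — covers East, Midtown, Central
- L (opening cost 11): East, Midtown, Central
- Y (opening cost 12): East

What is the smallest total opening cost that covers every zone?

This is an integer covering problem.
The greedy cost-per-new-zone heuristic would pick A and R for 11, but a cheaper cover exists.
R alone covers East, Midtown, Central — every zone.
Total opening cost: 8.
No cover costs less than 8.

8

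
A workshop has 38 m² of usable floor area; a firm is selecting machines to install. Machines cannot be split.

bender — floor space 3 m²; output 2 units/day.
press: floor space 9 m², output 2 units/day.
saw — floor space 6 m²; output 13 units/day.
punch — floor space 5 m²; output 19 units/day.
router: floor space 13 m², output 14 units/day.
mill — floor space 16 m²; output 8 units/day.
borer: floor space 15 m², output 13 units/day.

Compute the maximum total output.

This is an integer program with binary decision variables.
Allowing fractional choices, the relaxed optimum would be about 58.1, but machines are indivisible.
bender + press + saw + punch + borer: floor space 3 + 9 + 6 + 5 + 15 = 38 ≤ 38, output 2 + 2 + 13 + 19 + 13 = 49.
bender + press + saw + punch + router: floor space 3 + 9 + 6 + 5 + 13 = 36 ≤ 38, output 2 + 2 + 13 + 19 + 14 = 50.
bender + saw + punch + router: floor space 3 + 6 + 5 + 13 = 27 ≤ 38, output 2 + 13 + 19 + 14 = 48.
Best is bender, press, saw, punch, and router with total output 50.

50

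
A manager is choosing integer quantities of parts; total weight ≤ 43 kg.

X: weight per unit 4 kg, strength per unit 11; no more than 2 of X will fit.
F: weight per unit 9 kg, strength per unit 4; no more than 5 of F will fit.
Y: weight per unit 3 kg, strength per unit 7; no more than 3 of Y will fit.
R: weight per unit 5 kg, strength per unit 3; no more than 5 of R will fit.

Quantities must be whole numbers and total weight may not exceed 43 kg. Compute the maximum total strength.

58

2×X, 1×F, 3×Y, and 3×R: weight 41 ≤ 43, strength 2·11 + 1·4 + 3·7 + 3·3 = 56.
2×X, 3×Y, and 5×R: weight 42 ≤ 43, strength 2·11 + 3·7 + 5·3 = 58.
Best is 58.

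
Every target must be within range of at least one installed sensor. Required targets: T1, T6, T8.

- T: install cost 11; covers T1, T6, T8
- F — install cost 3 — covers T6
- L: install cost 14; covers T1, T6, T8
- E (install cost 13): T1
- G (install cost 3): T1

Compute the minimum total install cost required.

The greedy cost-per-new-target heuristic would pick F, G, and T for 17, but a cheaper cover exists.
T alone covers T1, T6, T8 — every target.
Total install cost: 11.
No cover costs less than 11.

11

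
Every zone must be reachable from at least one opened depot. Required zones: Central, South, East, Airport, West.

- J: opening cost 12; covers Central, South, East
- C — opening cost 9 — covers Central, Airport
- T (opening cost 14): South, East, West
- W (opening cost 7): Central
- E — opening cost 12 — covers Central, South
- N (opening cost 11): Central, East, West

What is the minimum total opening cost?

23

The greedy cost-per-new-zone heuristic would pick N, C, and J for 32, but a cheaper cover exists.
Choose C and T: together they cover Central, South, East, Airport, West — every zone.
Total opening cost: 9 + 14 = 23.
No cover costs less than 23.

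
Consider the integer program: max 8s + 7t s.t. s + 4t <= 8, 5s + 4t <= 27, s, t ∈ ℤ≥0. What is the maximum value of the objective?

40

Relaxing integrality, the LP optimum is 43.69 at (s,t) = (4.75, 0.812), which is not an integer point.
(s,t)=(5,0): 1·5+4·0=5≤8, 5·5+4·0=25≤27, objective 40.
(s,t)=(4,1): 1·4+4·1=8≤8, 5·4+4·1=24≤27, objective 39.
(s,t)=(4,0): 1·4+4·0=4≤8, 5·4+4·0=20≤27, objective 32.
(s,t)=(3,1): 1·3+4·1=7≤8, 5·3+4·1=19≤27, objective 31.
No feasible integer point exceeds 40.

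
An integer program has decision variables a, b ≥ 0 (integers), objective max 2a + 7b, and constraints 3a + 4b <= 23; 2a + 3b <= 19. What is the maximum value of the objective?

37

(a,b)=(1,5): 3·1+4·5=23≤23, 2·1+3·5=17≤19, objective 37.
(a,b)=(0,5): 3·0+4·5=20≤23, 2·0+3·5=15≤19, objective 35.
Maximum is 37 at (a,b)=(1,5).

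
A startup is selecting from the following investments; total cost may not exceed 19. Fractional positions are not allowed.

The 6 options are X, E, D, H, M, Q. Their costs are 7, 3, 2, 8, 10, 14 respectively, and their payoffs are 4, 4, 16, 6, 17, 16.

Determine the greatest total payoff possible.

37

This is a 0-1 knapsack instance.
X + D + M: cost 7 + 2 + 10 = 19 ≤ 19, payoff 4 + 16 + 17 = 37.
E + D + M: cost 3 + 2 + 10 = 15 ≤ 19, payoff 4 + 16 + 17 = 37.
The maximum payoff is 37; one optimal choice is E, D, and M.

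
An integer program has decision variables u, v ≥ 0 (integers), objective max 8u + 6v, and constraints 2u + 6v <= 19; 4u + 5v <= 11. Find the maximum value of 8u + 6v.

16

(u,v)=(2,0): 2·2+6·0=4≤19, 4·2+5·0=8≤11, objective 16.
(u,v)=(1,1): 2·1+6·1=8≤19, 4·1+5·1=9≤11, objective 14.
(u,v)=(1,0): 2·1+6·0=2≤19, 4·1+5·0=4≤11, objective 8.
Maximum is 16 at (u,v)=(2,0).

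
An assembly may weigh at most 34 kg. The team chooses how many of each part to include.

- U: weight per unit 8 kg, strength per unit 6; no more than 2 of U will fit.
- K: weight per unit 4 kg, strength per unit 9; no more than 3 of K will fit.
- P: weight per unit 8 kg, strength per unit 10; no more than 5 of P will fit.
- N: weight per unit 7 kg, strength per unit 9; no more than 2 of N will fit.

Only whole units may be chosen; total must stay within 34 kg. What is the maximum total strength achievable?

This is a bounded integer knapsack.
1×U, 3×K, and 2×N: weight 34 ≤ 34, strength 1·6 + 3·9 + 2·9 = 51.
3×K, 1×P, and 2×N: weight 34 ≤ 34, strength 3·9 + 1·10 + 2·9 = 55.
Best is 55.

55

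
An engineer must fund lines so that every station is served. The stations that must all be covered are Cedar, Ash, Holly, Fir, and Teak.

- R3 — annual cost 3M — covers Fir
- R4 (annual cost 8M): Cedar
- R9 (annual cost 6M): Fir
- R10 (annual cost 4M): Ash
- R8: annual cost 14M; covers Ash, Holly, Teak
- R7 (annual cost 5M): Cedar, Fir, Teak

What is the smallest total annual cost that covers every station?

19

The greedy cost-per-new-station heuristic would pick R7, R10, and R8 for 23, but a cheaper cover exists.
Choose R8 and R7: together they cover Cedar, Ash, Holly, Fir, Teak — every station.
Total annual cost: 14 + 5 = 19.
No cover costs less than 19.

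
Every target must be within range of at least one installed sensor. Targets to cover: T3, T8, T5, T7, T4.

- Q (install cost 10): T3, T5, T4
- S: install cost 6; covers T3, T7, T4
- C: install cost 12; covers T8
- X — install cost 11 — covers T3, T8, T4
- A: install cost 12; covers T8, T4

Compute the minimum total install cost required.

27

Choose Q, S, and X: together they cover T3, T8, T5, T7, T4 — every target.
Total install cost: 10 + 6 + 11 = 27.
No cover costs less than 27.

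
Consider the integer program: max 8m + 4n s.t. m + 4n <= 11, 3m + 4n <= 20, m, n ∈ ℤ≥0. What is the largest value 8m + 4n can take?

48

(m,n)=(6,0): 1·6+4·0=6≤11, 3·6+4·0=18≤20, objective 48.
(m,n)=(5,1): 1·5+4·1=9≤11, 3·5+4·1=19≤20, objective 44.
(m,n)=(5,0): 1·5+4·0=5≤11, 3·5+4·0=15≤20, objective 40.
No feasible integer point exceeds 48.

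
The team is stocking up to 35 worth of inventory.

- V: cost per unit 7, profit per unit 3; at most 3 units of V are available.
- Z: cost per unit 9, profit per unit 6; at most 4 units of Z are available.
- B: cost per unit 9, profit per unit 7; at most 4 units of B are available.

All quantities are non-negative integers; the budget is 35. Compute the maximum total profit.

24

This is a bounded integer knapsack.
B has the best ratio (7/9); taking only B gives at most 3×7 = 21 (stopped by the cost limit).
Mixing does better — 1×V and 3×B: cost 34 ≤ 35, profit 1·3 + 3·7 = 24.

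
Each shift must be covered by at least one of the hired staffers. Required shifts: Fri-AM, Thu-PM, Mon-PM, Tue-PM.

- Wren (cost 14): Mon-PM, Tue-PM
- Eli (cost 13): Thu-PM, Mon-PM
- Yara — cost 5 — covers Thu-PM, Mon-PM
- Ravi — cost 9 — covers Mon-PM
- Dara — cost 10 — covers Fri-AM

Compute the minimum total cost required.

29

This is a weighted set-cover instance.
Choose Wren, Yara, and Dara: together they cover Fri-AM, Thu-PM, Mon-PM, Tue-PM — every shift.
Total cost: 14 + 5 + 10 = 29.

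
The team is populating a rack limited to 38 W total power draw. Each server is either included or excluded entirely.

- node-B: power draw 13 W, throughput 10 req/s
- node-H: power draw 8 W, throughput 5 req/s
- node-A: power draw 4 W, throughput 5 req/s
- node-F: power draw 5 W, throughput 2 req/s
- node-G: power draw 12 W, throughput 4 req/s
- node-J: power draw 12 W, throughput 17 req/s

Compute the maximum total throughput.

This is a 0-1 knapsack instance.
Allowing fractional choices, the relaxed optimum would be about 37.4, but servers are indivisible.
node-B + node-H + node-F + node-J: power draw 13 + 8 + 5 + 12 = 38 ≤ 38, throughput 10 + 5 + 2 + 17 = 34.
node-B + node-H + node-A + node-J: power draw 13 + 8 + 4 + 12 = 37 ≤ 38, throughput 10 + 5 + 5 + 17 = 37.
node-B + node-A + node-F + node-J: power draw 13 + 4 + 5 + 12 = 34 ≤ 38, throughput 10 + 5 + 2 + 17 = 34.
Best is node-B, node-H, node-A, and node-J with total throughput 37.

37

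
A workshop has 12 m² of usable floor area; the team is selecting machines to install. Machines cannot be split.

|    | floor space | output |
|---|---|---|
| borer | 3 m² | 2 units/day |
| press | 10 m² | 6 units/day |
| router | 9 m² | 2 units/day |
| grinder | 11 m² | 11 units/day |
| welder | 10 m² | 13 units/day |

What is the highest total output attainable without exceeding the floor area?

13

Treat it as a binary knapsack problem.
welder: floor space 10 ≤ 12, output 13.
grinder: floor space 11 ≤ 12, output 11.
Best is welder with total output 13.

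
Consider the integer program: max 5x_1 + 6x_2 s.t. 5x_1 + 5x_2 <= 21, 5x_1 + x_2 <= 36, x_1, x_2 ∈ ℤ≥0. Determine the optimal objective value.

24

Relaxing integrality, the LP optimum is 25.20 at (x_1,x_2) = (0, 4.2), which is not an integer point.
(x_1,x_2)=(0,4): 5·0+5·4=20≤21, 5·0+1·4=4≤36, objective 24.
(x_1,x_2)=(1,3): 5·1+5·3=20≤21, 5·1+1·3=8≤36, objective 23.
Maximum is 24 at (x_1,x_2)=(0,4).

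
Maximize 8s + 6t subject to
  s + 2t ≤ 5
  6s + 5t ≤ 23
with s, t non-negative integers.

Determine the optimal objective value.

30

The continuous relaxation peaks at (3.83, 0) with value 30.67; rounding to a feasible lattice point costs some objective.
(s,t)=(3,1): 1·3+2·1=5≤5, 6·3+5·1=23≤23, objective 30.
(s,t)=(3,0): 1·3+2·0=3≤5, 6·3+5·0=18≤23, objective 24.
(s,t)=(2,1): 1·2+2·1=4≤5, 6·2+5·1=17≤23, objective 22.
(s,t)=(2,0): 1·2+2·0=2≤5, 6·2+5·0=12≤23, objective 16.
Maximum is 30 at (s,t)=(3,1).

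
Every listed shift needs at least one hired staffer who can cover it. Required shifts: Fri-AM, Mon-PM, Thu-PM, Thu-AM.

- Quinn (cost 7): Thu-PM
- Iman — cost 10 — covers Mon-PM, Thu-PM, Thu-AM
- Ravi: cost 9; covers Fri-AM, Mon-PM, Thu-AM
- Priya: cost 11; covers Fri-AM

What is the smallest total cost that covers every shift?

Choose Quinn and Ravi: together they cover Fri-AM, Mon-PM, Thu-PM, Thu-AM — every shift.
Total cost: 7 + 9 = 16.
No cover costs less than 16.

16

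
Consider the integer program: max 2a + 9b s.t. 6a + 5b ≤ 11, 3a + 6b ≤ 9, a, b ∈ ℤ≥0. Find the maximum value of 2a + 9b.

11

The continuous relaxation peaks at (0, 1.5) with value 13.50; rounding to a feasible lattice point costs some objective.
(a,b)=(1,1): 6·1+5·1=11≤11, 3·1+6·1=9≤9, objective 11.
(a,b)=(0,1): 6·0+5·1=5≤11, 3·0+6·1=6≤9, objective 9.
No feasible integer point exceeds 11.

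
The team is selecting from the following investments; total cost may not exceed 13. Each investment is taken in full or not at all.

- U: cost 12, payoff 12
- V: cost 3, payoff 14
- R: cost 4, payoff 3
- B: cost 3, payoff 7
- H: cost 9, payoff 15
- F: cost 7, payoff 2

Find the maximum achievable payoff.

Allowing fractional choices, the relaxed optimum would be about 32.7, but investments are indivisible.
V + R + B: cost 3 + 4 + 3 = 10 ≤ 13, payoff 14 + 3 + 7 = 24.
V + H: cost 3 + 9 = 12 ≤ 13, payoff 14 + 15 = 29.
Best is V and H with total payoff 29.

29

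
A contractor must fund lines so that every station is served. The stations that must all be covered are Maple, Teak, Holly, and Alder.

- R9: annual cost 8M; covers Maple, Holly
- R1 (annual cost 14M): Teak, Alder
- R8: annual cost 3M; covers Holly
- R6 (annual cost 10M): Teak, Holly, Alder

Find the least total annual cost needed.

This is an integer covering problem.
The greedy cost-per-new-station heuristic would pick R8, R6, and R9 for 21, but a cheaper cover exists.
Choose R9 and R6: together they cover Maple, Teak, Holly, Alder — every station.
Total annual cost: 8 + 10 = 18.
No cover costs less than 18.

18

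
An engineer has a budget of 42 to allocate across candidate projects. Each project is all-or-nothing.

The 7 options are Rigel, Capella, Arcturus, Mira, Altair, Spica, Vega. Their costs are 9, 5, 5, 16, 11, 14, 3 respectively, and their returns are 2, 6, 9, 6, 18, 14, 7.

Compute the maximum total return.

54

Capella + Arcturus + Altair + Spica + Vega: cost 5 + 5 + 11 + 14 + 3 = 38 ≤ 42, return 6 + 9 + 18 + 14 + 7 = 54.
Rigel + Arcturus + Altair + Spica + Vega: cost 9 + 5 + 11 + 14 + 3 = 42 ≤ 42, return 2 + 9 + 18 + 14 + 7 = 50.
Best is Capella, Arcturus, Altair, Spica, and Vega with total return 54.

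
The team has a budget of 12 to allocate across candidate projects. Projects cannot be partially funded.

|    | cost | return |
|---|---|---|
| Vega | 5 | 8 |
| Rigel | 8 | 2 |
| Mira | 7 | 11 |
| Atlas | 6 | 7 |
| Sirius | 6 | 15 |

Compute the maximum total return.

23

Treat it as a binary knapsack problem.
Take Vega and Sirius: cost 5 + 6 = 11 ≤ 12, return 8 + 15 = 23.
No other feasible combination does better.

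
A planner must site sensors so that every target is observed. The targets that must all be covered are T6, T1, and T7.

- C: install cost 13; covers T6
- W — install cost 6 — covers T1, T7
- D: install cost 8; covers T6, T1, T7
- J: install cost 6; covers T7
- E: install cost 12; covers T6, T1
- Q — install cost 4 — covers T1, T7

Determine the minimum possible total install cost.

8

This is a weighted set-cover instance.
The greedy cost-per-new-target heuristic would pick Q and D for 12, but a cheaper cover exists.
D alone covers T6, T1, T7 — every target.
Total install cost: 8.
No cover costs less than 8.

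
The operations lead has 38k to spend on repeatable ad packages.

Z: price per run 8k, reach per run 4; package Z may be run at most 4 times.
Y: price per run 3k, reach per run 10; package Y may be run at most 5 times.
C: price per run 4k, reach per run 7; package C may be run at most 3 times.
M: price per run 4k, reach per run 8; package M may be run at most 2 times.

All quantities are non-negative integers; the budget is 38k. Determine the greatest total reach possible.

87

Take 5×Y, 3×C, and 2×M: price 35 ≤ 38, reach 5·10 + 3·7 + 2·8 = 87.
Y has the best ratio (10/3) and is taken to its limit of 5; remaining capacity is filled optimally with the others.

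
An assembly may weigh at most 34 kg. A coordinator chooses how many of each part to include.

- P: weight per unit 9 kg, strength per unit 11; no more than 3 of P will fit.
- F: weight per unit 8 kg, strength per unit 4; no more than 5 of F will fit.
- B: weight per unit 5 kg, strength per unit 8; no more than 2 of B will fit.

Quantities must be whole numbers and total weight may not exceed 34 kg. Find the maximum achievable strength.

2×P and 2×B: weight 28 ≤ 34, strength 2·11 + 2·8 = 38.
3×P and 1×B: weight 32 ≤ 34, strength 3·11 + 1·8 = 41.
Best is 41.

41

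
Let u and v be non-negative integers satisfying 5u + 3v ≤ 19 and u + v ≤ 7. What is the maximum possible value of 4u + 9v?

Relaxing integrality, the LP optimum is 57.00 at (u,v) = (0, 6.33), which is not an integer point.
(u,v)=(0,6): 5·0+3·6=18≤19, 1·0+1·6=6≤7, objective 54.
(u,v)=(0,5): 5·0+3·5=15≤19, 1·0+1·5=5≤7, objective 45.
Maximum is 54 at (u,v)=(0,6).

54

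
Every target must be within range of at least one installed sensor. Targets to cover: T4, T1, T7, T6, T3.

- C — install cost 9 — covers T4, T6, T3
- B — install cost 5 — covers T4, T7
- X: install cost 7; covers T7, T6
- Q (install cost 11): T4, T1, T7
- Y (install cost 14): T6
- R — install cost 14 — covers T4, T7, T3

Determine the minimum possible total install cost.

Choose C and Q: together they cover T4, T1, T7, T6, T3 — every target.
Total install cost: 9 + 11 = 20.

20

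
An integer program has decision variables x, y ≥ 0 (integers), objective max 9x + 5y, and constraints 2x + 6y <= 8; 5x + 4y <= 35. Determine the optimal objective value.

36

(x,y)=(4,0): 2·4+6·0=8≤8, 5·4+4·0=20≤35, objective 36.
(x,y)=(3,0): 2·3+6·0=6≤8, 5·3+4·0=15≤35, objective 27.
No feasible integer point exceeds 36.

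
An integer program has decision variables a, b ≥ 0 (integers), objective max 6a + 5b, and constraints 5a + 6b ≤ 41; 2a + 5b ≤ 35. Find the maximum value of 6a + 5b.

(a,b)=(8,0): 5·8+6·0=40≤41, 2·8+5·0=16≤35, objective 48.
(a,b)=(7,1): 5·7+6·1=41≤41, 2·7+5·1=19≤35, objective 47.
(a,b)=(7,0): 5·7+6·0=35≤41, 2·7+5·0=14≤35, objective 42.
Maximum is 48 at (a,b)=(8,0).

48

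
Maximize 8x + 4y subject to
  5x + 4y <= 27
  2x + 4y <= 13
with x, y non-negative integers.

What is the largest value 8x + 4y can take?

(x,y)=(5,0): 5·5+4·0=25≤27, 2·5+4·0=10≤13, objective 40.
(x,y)=(4,1): 5·4+4·1=24≤27, 2·4+4·1=12≤13, objective 36.
(x,y)=(4,0): 5·4+4·0=20≤27, 2·4+4·0=8≤13, objective 32.
No feasible integer point exceeds 40.

40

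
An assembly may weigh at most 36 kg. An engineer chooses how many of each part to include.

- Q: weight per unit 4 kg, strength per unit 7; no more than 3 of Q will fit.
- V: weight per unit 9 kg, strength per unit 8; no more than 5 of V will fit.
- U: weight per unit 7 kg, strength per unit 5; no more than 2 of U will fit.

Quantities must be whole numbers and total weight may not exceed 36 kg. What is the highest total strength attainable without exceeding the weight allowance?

This is a bounded integer knapsack.
Q has the best ratio (7/4); taking only Q gives at most 3×7 = 21 (stopped by the supply cap of 3).
Mixing does better — 3×Q, 1×V, and 2×U: weight 35 ≤ 36, strength 3·7 + 1·8 + 2·5 = 39.

39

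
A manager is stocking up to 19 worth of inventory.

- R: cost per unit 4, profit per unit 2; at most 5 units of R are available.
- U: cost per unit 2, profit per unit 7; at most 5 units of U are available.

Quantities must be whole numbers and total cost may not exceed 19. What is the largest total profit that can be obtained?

Take 2×R and 5×U: cost 18 ≤ 19, profit 2·2 + 5·7 = 39.
U has the best ratio (7/2) and is taken to its limit of 5; remaining capacity is filled optimally with the others.

39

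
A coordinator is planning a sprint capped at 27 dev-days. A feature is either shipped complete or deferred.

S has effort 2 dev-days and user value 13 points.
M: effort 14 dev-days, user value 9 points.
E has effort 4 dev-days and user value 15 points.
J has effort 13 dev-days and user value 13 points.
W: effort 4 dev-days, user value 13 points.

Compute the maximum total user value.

54

Treat it as a binary knapsack problem.
S + E + W: effort 2 + 4 + 4 = 10 ≤ 27, user value 13 + 15 + 13 = 41.
S + E + J + W: effort 2 + 4 + 13 + 4 = 23 ≤ 27, user value 13 + 15 + 13 + 13 = 54.
S + M + E + W: effort 2 + 14 + 4 + 4 = 24 ≤ 27, user value 13 + 9 + 15 + 13 = 50.
Best is S, E, J, and W with total user value 54.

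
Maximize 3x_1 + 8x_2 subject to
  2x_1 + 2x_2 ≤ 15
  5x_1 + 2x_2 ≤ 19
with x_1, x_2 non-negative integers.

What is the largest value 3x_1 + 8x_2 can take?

56

The continuous relaxation peaks at (0, 7.5) with value 60.00; rounding to a feasible lattice point costs some objective.
(x_1,x_2)=(0,7): 2·0+2·7=14≤15, 5·0+2·7=14≤19, objective 56.
(x_1,x_2)=(1,6): 2·1+2·6=14≤15, 5·1+2·6=17≤19, objective 51.
(x_1,x_2)=(0,6): 2·0+2·6=12≤15, 5·0+2·6=12≤19, objective 48.
Maximum is 56 at (x_1,x_2)=(0,7).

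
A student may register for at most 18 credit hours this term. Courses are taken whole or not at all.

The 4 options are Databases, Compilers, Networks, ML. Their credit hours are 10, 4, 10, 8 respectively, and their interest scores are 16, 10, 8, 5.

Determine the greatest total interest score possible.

Compilers + Networks: credit hours 4 + 10 = 14 ≤ 18, interest score 10 + 8 = 18.
Databases + ML: credit hours 10 + 8 = 18 ≤ 18, interest score 16 + 5 = 21.
Databases + Compilers: credit hours 10 + 4 = 14 ≤ 18, interest score 16 + 10 = 26.
Best is Databases and Compilers with total interest score 26.

26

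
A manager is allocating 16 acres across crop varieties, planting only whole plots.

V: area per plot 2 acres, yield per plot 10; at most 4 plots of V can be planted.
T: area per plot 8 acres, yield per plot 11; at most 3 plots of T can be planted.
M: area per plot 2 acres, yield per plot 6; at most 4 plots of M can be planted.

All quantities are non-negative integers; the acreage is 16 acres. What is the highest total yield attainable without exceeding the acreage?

This is a bounded integer knapsack.
4×V and 4×M: area 16 ≤ 16, yield 4·10 + 4·6 = 64.
4×V and 3×M: area 14 ≤ 16, yield 4·10 + 3·6 = 58.
Best is 64.

64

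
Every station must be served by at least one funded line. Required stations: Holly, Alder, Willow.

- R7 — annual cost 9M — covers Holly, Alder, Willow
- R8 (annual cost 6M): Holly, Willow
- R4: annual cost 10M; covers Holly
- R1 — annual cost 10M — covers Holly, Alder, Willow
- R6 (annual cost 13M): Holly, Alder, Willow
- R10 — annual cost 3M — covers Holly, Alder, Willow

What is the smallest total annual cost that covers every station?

3

R10 alone covers Holly, Alder, Willow — every station.
Total annual cost: 3.
No cover costs less than 3.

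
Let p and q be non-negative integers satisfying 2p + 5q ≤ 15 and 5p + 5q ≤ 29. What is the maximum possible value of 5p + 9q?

The continuous relaxation peaks at (4.67, 1.13) with value 33.53; rounding to a feasible lattice point costs some objective.
(p,q)=(4,1) is feasible, giving 29.
(p,q)=(5,0) is feasible, giving 25.
(p,q)=(3,1) is feasible, giving 24.
The best lattice point is (4,1), giving 29.

29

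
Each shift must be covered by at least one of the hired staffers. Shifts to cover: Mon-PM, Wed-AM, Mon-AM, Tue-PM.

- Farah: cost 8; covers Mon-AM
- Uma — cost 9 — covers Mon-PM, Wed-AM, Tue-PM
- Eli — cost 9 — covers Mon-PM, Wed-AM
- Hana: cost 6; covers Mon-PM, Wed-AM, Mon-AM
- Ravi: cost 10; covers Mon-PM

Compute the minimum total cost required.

Choose Uma and Hana: together they cover Mon-PM, Wed-AM, Mon-AM, Tue-PM — every shift.
Total cost: 9 + 6 = 15.
No cover costs less than 15.

15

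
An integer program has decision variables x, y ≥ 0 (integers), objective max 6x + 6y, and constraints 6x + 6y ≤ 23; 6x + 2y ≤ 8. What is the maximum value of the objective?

(x,y)=(0,3): 6·0+6·3=18≤23, 6·0+2·3=6≤8, objective 18.
(x,y)=(0,2): 6·0+6·2=12≤23, 6·0+2·2=4≤8, objective 12.
Maximum is 18 at (x,y)=(0,3).

18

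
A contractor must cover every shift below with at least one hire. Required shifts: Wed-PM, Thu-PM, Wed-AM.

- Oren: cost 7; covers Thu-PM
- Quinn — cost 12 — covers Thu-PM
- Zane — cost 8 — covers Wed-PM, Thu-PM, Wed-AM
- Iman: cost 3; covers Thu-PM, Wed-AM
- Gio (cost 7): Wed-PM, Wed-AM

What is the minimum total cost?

8

This is an integer covering problem.
The greedy cost-per-new-shift heuristic would pick Iman and Gio for 10, but a cheaper cover exists.
Zane alone covers Wed-PM, Thu-PM, Wed-AM — every shift.
Total cost: 8.
No cover costs less than 8.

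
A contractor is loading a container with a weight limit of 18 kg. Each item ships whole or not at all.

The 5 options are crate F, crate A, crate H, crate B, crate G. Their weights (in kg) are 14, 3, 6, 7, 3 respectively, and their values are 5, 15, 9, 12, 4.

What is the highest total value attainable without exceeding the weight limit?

36

This is an integer program with binary decision variables.
Allowing fractional choices, the relaxed optimum would be about 38.7, but items are indivisible.
crate A + crate B + crate G: weight 3 + 7 + 3 = 13 ≤ 18, value 15 + 12 + 4 = 31.
crate A + crate H + crate B: weight 3 + 6 + 7 = 16 ≤ 18, value 15 + 9 + 12 = 36.
Best is crate A, crate H, and crate B with total value 36.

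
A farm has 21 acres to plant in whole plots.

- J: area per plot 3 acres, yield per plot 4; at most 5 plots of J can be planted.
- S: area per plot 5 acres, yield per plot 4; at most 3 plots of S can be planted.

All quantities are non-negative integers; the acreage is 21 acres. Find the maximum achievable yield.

24

Take 5×J and 1×S: area 20 ≤ 21, yield 5·4 + 1·4 = 24.
J has the best ratio (4/3) and is taken to its limit of 5; remaining capacity is filled optimally with the others.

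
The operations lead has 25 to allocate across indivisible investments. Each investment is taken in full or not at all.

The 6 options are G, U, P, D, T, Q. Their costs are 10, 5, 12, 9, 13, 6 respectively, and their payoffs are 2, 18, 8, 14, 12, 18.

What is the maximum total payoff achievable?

50

This is a 0-1 knapsack instance.
U + P + Q: cost 5 + 12 + 6 = 23 ≤ 25, payoff 18 + 8 + 18 = 44.
U + D + Q: cost 5 + 9 + 6 = 20 ≤ 25, payoff 18 + 14 + 18 = 50.
U + T + Q: cost 5 + 13 + 6 = 24 ≤ 25, payoff 18 + 12 + 18 = 48.
Best is U, D, and Q with total payoff 50.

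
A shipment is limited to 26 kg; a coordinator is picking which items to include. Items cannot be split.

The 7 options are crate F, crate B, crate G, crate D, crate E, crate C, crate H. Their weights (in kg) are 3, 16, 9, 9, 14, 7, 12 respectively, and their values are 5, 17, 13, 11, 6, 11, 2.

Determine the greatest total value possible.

crate B + crate G: weight 16 + 9 = 25 ≤ 26, value 17 + 13 = 30.
crate F + crate B + crate C: weight 3 + 16 + 7 = 26 ≤ 26, value 5 + 17 + 11 = 33.
crate G + crate D + crate C: weight 9 + 9 + 7 = 25 ≤ 26, value 13 + 11 + 11 = 35.
Best is crate G, crate D, and crate C with total value 35.

35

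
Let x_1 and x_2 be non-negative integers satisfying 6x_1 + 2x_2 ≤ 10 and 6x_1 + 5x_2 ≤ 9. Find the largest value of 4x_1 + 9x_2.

(x_1,x_2)=(0,1): 6·0+2·1=2≤10, 6·0+5·1=5≤9, objective 9.
(x_1,x_2)=(1,0): 6·1+2·0=6≤10, 6·1+5·0=6≤9, objective 4.
(x_1,x_2)=(0,0): 6·0+2·0=0≤10, 6·0+5·0=0≤9, objective 0.
Maximum is 9 at (x_1,x_2)=(0,1).

9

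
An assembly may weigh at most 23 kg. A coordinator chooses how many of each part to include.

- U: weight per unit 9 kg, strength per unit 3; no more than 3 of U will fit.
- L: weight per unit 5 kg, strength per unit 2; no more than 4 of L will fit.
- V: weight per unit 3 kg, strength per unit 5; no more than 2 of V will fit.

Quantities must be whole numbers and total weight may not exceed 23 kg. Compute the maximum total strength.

16

This is a bounded integer knapsack.
3×L and 2×V: weight 21 ≤ 23, strength 3·2 + 2·5 = 16.
1×U, 1×L, and 2×V: weight 20 ≤ 23, strength 1·3 + 1·2 + 2·5 = 15.
Best is 16.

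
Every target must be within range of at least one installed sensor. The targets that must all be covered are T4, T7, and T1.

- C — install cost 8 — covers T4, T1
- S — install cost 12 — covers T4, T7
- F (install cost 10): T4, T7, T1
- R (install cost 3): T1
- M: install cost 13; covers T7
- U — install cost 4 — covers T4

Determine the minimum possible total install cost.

10

The greedy cost-per-new-target heuristic would pick R, U, and F for 17, but a cheaper cover exists.
F alone covers T4, T7, T1 — every target.
Total install cost: 10.
No cover costs less than 10.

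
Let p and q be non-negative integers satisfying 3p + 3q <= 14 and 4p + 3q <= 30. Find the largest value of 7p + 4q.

28

The continuous relaxation peaks at (4.67, 0) with value 32.67; rounding to a feasible lattice point costs some objective.
(p,q)=(4,0): 3·4+3·0=12≤14, 4·4+3·0=16≤30, objective 28.
(p,q)=(3,1): 3·3+3·1=12≤14, 4·3+3·1=15≤30, objective 25.
(p,q)=(3,0): 3·3+3·0=9≤14, 4·3+3·0=12≤30, objective 21.
No feasible integer point exceeds 28.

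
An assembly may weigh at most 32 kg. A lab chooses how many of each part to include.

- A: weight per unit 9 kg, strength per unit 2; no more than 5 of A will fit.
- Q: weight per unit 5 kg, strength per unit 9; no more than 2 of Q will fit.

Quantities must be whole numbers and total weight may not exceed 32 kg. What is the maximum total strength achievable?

Q has the best ratio (9/5); taking only Q gives at most 2×9 = 18 (stopped by the supply cap of 2).
Mixing does better — 2×A and 2×Q: weight 28 ≤ 32, strength 2·2 + 2·9 = 22.

22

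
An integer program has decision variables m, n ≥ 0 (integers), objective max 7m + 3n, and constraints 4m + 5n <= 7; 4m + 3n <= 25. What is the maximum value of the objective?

The continuous relaxation peaks at (1.75, 0) with value 12.25; rounding to a feasible lattice point costs some objective.
(m,n)=(1,0): 4·1+5·0=4≤7, 4·1+3·0=4≤25, objective 7.
(m,n)=(0,1): 4·0+5·1=5≤7, 4·0+3·1=3≤25, objective 3.
The best lattice point is (1,0), giving 7.

7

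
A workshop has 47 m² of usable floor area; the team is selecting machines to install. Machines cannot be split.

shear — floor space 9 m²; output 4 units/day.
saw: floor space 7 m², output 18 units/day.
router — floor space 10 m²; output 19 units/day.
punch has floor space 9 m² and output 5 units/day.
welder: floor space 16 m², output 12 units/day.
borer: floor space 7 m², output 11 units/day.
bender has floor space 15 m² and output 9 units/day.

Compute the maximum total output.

shear + saw + router + punch + borer: floor space 9 + 7 + 10 + 9 + 7 = 42 ≤ 47, output 4 + 18 + 19 + 5 + 11 = 57.
saw + router + welder + borer: floor space 7 + 10 + 16 + 7 = 40 ≤ 47, output 18 + 19 + 12 + 11 = 60.
saw + router + borer + bender: floor space 7 + 10 + 7 + 15 = 39 ≤ 47, output 18 + 19 + 11 + 9 = 57.
Best is saw, router, welder, and borer with total output 60.

60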